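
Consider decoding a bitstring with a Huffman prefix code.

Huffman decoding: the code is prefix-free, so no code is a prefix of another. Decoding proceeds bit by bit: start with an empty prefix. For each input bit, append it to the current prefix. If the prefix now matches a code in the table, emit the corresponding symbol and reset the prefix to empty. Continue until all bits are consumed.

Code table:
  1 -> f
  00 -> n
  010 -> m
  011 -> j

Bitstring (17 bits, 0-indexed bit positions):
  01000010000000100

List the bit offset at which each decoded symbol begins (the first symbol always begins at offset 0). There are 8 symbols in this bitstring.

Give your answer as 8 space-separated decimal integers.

Answer: 0 3 5 8 10 12 14 15

Derivation:
Bit 0: prefix='0' (no match yet)
Bit 1: prefix='01' (no match yet)
Bit 2: prefix='010' -> emit 'm', reset
Bit 3: prefix='0' (no match yet)
Bit 4: prefix='00' -> emit 'n', reset
Bit 5: prefix='0' (no match yet)
Bit 6: prefix='01' (no match yet)
Bit 7: prefix='010' -> emit 'm', reset
Bit 8: prefix='0' (no match yet)
Bit 9: prefix='00' -> emit 'n', reset
Bit 10: prefix='0' (no match yet)
Bit 11: prefix='00' -> emit 'n', reset
Bit 12: prefix='0' (no match yet)
Bit 13: prefix='00' -> emit 'n', reset
Bit 14: prefix='1' -> emit 'f', reset
Bit 15: prefix='0' (no match yet)
Bit 16: prefix='00' -> emit 'n', reset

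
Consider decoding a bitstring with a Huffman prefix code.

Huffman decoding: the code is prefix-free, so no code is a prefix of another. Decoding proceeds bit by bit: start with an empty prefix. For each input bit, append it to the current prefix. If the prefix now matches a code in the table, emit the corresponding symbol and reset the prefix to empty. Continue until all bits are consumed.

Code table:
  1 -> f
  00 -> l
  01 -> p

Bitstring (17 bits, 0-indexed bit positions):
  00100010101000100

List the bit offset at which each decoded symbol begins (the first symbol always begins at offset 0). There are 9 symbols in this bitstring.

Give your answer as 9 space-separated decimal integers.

Answer: 0 2 3 5 7 9 11 13 15

Derivation:
Bit 0: prefix='0' (no match yet)
Bit 1: prefix='00' -> emit 'l', reset
Bit 2: prefix='1' -> emit 'f', reset
Bit 3: prefix='0' (no match yet)
Bit 4: prefix='00' -> emit 'l', reset
Bit 5: prefix='0' (no match yet)
Bit 6: prefix='01' -> emit 'p', reset
Bit 7: prefix='0' (no match yet)
Bit 8: prefix='01' -> emit 'p', reset
Bit 9: prefix='0' (no match yet)
Bit 10: prefix='01' -> emit 'p', reset
Bit 11: prefix='0' (no match yet)
Bit 12: prefix='00' -> emit 'l', reset
Bit 13: prefix='0' (no match yet)
Bit 14: prefix='01' -> emit 'p', reset
Bit 15: prefix='0' (no match yet)
Bit 16: prefix='00' -> emit 'l', reset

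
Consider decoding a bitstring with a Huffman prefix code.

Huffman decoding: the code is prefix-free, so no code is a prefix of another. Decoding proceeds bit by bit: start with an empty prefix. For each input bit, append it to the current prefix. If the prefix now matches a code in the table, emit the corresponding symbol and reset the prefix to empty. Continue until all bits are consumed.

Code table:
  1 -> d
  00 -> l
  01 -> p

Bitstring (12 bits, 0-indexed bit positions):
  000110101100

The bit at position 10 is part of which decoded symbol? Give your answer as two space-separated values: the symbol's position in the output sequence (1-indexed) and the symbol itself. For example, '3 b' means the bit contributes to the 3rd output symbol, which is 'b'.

Bit 0: prefix='0' (no match yet)
Bit 1: prefix='00' -> emit 'l', reset
Bit 2: prefix='0' (no match yet)
Bit 3: prefix='01' -> emit 'p', reset
Bit 4: prefix='1' -> emit 'd', reset
Bit 5: prefix='0' (no match yet)
Bit 6: prefix='01' -> emit 'p', reset
Bit 7: prefix='0' (no match yet)
Bit 8: prefix='01' -> emit 'p', reset
Bit 9: prefix='1' -> emit 'd', reset
Bit 10: prefix='0' (no match yet)
Bit 11: prefix='00' -> emit 'l', reset

Answer: 7 l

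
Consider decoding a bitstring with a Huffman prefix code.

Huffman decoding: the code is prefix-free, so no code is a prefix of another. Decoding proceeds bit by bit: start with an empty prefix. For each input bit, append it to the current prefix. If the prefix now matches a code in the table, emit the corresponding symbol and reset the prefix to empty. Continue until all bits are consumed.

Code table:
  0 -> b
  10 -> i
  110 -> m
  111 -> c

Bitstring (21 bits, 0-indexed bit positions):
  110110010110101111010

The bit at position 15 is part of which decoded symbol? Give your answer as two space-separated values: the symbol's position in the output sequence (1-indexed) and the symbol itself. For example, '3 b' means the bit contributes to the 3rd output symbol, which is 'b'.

Bit 0: prefix='1' (no match yet)
Bit 1: prefix='11' (no match yet)
Bit 2: prefix='110' -> emit 'm', reset
Bit 3: prefix='1' (no match yet)
Bit 4: prefix='11' (no match yet)
Bit 5: prefix='110' -> emit 'm', reset
Bit 6: prefix='0' -> emit 'b', reset
Bit 7: prefix='1' (no match yet)
Bit 8: prefix='10' -> emit 'i', reset
Bit 9: prefix='1' (no match yet)
Bit 10: prefix='11' (no match yet)
Bit 11: prefix='110' -> emit 'm', reset
Bit 12: prefix='1' (no match yet)
Bit 13: prefix='10' -> emit 'i', reset
Bit 14: prefix='1' (no match yet)
Bit 15: prefix='11' (no match yet)
Bit 16: prefix='111' -> emit 'c', reset
Bit 17: prefix='1' (no match yet)
Bit 18: prefix='10' -> emit 'i', reset
Bit 19: prefix='1' (no match yet)

Answer: 7 c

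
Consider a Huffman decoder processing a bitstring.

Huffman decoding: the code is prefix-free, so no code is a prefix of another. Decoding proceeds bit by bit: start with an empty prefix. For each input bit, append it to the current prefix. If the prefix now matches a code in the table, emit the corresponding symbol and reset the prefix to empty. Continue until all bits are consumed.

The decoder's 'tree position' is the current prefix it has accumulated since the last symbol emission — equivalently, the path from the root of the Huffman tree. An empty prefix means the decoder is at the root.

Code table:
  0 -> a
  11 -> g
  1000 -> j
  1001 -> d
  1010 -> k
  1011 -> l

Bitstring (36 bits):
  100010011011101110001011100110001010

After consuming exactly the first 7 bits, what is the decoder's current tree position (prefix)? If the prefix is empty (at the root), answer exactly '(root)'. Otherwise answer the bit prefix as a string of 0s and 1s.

Bit 0: prefix='1' (no match yet)
Bit 1: prefix='10' (no match yet)
Bit 2: prefix='100' (no match yet)
Bit 3: prefix='1000' -> emit 'j', reset
Bit 4: prefix='1' (no match yet)
Bit 5: prefix='10' (no match yet)
Bit 6: prefix='100' (no match yet)

Answer: 100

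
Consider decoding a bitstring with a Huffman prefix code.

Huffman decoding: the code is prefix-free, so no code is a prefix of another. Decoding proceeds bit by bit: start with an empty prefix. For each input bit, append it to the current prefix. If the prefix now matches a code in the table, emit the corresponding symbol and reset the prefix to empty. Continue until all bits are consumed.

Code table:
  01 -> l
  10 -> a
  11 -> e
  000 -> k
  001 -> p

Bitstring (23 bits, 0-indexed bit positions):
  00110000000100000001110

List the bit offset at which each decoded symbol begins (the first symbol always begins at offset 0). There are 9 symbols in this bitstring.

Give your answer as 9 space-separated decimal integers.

Bit 0: prefix='0' (no match yet)
Bit 1: prefix='00' (no match yet)
Bit 2: prefix='001' -> emit 'p', reset
Bit 3: prefix='1' (no match yet)
Bit 4: prefix='10' -> emit 'a', reset
Bit 5: prefix='0' (no match yet)
Bit 6: prefix='00' (no match yet)
Bit 7: prefix='000' -> emit 'k', reset
Bit 8: prefix='0' (no match yet)
Bit 9: prefix='00' (no match yet)
Bit 10: prefix='000' -> emit 'k', reset
Bit 11: prefix='1' (no match yet)
Bit 12: prefix='10' -> emit 'a', reset
Bit 13: prefix='0' (no match yet)
Bit 14: prefix='00' (no match yet)
Bit 15: prefix='000' -> emit 'k', reset
Bit 16: prefix='0' (no match yet)
Bit 17: prefix='00' (no match yet)
Bit 18: prefix='000' -> emit 'k', reset
Bit 19: prefix='1' (no match yet)
Bit 20: prefix='11' -> emit 'e', reset
Bit 21: prefix='1' (no match yet)
Bit 22: prefix='10' -> emit 'a', reset

Answer: 0 3 5 8 11 13 16 19 21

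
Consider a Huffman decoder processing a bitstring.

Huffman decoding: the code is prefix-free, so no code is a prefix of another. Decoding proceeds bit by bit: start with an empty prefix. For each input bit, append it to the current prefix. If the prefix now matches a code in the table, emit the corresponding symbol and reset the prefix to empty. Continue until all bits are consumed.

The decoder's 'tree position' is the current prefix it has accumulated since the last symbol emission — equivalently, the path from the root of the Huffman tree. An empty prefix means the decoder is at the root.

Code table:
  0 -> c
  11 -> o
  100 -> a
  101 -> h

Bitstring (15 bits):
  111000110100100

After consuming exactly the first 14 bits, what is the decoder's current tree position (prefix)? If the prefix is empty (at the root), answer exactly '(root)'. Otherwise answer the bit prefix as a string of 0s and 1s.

Answer: 10

Derivation:
Bit 0: prefix='1' (no match yet)
Bit 1: prefix='11' -> emit 'o', reset
Bit 2: prefix='1' (no match yet)
Bit 3: prefix='10' (no match yet)
Bit 4: prefix='100' -> emit 'a', reset
Bit 5: prefix='0' -> emit 'c', reset
Bit 6: prefix='1' (no match yet)
Bit 7: prefix='11' -> emit 'o', reset
Bit 8: prefix='0' -> emit 'c', reset
Bit 9: prefix='1' (no match yet)
Bit 10: prefix='10' (no match yet)
Bit 11: prefix='100' -> emit 'a', reset
Bit 12: prefix='1' (no match yet)
Bit 13: prefix='10' (no match yet)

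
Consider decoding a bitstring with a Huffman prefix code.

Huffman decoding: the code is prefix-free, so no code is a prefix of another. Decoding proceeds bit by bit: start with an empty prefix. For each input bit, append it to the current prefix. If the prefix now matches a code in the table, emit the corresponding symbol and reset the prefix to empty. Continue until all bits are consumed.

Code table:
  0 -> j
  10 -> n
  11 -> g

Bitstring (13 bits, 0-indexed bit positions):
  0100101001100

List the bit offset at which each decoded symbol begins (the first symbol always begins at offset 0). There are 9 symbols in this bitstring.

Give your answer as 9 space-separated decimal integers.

Answer: 0 1 3 4 6 8 9 11 12

Derivation:
Bit 0: prefix='0' -> emit 'j', reset
Bit 1: prefix='1' (no match yet)
Bit 2: prefix='10' -> emit 'n', reset
Bit 3: prefix='0' -> emit 'j', reset
Bit 4: prefix='1' (no match yet)
Bit 5: prefix='10' -> emit 'n', reset
Bit 6: prefix='1' (no match yet)
Bit 7: prefix='10' -> emit 'n', reset
Bit 8: prefix='0' -> emit 'j', reset
Bit 9: prefix='1' (no match yet)
Bit 10: prefix='11' -> emit 'g', reset
Bit 11: prefix='0' -> emit 'j', reset
Bit 12: prefix='0' -> emit 'j', reset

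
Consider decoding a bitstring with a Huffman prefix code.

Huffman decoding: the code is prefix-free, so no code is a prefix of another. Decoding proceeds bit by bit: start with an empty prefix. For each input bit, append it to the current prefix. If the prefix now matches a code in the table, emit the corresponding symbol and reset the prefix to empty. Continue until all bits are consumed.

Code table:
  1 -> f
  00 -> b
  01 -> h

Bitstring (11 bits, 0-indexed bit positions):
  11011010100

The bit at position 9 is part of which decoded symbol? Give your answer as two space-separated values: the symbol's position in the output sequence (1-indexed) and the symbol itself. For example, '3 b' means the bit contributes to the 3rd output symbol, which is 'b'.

Bit 0: prefix='1' -> emit 'f', reset
Bit 1: prefix='1' -> emit 'f', reset
Bit 2: prefix='0' (no match yet)
Bit 3: prefix='01' -> emit 'h', reset
Bit 4: prefix='1' -> emit 'f', reset
Bit 5: prefix='0' (no match yet)
Bit 6: prefix='01' -> emit 'h', reset
Bit 7: prefix='0' (no match yet)
Bit 8: prefix='01' -> emit 'h', reset
Bit 9: prefix='0' (no match yet)
Bit 10: prefix='00' -> emit 'b', reset

Answer: 7 b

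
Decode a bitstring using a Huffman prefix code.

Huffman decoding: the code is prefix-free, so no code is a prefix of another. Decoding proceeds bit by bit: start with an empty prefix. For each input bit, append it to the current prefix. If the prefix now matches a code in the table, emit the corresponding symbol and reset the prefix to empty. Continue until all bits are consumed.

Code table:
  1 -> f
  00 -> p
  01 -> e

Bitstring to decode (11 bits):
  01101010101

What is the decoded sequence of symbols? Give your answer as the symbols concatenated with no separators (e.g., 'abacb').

Bit 0: prefix='0' (no match yet)
Bit 1: prefix='01' -> emit 'e', reset
Bit 2: prefix='1' -> emit 'f', reset
Bit 3: prefix='0' (no match yet)
Bit 4: prefix='01' -> emit 'e', reset
Bit 5: prefix='0' (no match yet)
Bit 6: prefix='01' -> emit 'e', reset
Bit 7: prefix='0' (no match yet)
Bit 8: prefix='01' -> emit 'e', reset
Bit 9: prefix='0' (no match yet)
Bit 10: prefix='01' -> emit 'e', reset

Answer: efeeee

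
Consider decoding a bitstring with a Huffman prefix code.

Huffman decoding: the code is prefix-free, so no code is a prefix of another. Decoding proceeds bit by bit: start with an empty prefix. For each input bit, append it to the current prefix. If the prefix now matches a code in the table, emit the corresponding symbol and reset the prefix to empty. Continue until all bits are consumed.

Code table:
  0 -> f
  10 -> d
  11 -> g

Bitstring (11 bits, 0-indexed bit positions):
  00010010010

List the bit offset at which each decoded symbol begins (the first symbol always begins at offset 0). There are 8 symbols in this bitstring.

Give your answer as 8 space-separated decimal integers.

Answer: 0 1 2 3 5 6 8 9

Derivation:
Bit 0: prefix='0' -> emit 'f', reset
Bit 1: prefix='0' -> emit 'f', reset
Bit 2: prefix='0' -> emit 'f', reset
Bit 3: prefix='1' (no match yet)
Bit 4: prefix='10' -> emit 'd', reset
Bit 5: prefix='0' -> emit 'f', reset
Bit 6: prefix='1' (no match yet)
Bit 7: prefix='10' -> emit 'd', reset
Bit 8: prefix='0' -> emit 'f', reset
Bit 9: prefix='1' (no match yet)
Bit 10: prefix='10' -> emit 'd', reset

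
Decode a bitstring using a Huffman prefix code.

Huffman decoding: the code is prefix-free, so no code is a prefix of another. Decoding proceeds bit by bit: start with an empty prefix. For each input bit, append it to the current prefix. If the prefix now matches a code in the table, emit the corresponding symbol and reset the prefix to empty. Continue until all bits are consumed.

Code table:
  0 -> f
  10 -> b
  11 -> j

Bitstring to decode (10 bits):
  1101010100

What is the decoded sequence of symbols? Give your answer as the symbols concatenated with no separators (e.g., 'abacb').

Bit 0: prefix='1' (no match yet)
Bit 1: prefix='11' -> emit 'j', reset
Bit 2: prefix='0' -> emit 'f', reset
Bit 3: prefix='1' (no match yet)
Bit 4: prefix='10' -> emit 'b', reset
Bit 5: prefix='1' (no match yet)
Bit 6: prefix='10' -> emit 'b', reset
Bit 7: prefix='1' (no match yet)
Bit 8: prefix='10' -> emit 'b', reset
Bit 9: prefix='0' -> emit 'f', reset

Answer: jfbbbf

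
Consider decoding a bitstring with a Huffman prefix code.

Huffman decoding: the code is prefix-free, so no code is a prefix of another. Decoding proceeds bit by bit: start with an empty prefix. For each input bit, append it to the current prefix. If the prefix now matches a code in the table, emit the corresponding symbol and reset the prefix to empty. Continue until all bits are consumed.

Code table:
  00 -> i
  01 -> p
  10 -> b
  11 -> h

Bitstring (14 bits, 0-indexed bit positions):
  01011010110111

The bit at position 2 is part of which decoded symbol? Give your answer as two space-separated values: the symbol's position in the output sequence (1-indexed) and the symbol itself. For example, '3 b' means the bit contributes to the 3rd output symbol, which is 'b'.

Bit 0: prefix='0' (no match yet)
Bit 1: prefix='01' -> emit 'p', reset
Bit 2: prefix='0' (no match yet)
Bit 3: prefix='01' -> emit 'p', reset
Bit 4: prefix='1' (no match yet)
Bit 5: prefix='10' -> emit 'b', reset
Bit 6: prefix='1' (no match yet)

Answer: 2 p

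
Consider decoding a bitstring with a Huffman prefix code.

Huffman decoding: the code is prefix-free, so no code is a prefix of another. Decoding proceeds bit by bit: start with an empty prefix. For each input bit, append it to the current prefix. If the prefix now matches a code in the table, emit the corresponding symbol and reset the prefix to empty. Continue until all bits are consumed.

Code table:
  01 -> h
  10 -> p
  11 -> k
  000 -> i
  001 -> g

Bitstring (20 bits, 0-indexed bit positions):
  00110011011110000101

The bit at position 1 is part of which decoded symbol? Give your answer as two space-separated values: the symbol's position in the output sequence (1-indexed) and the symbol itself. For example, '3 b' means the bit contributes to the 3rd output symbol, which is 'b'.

Bit 0: prefix='0' (no match yet)
Bit 1: prefix='00' (no match yet)
Bit 2: prefix='001' -> emit 'g', reset
Bit 3: prefix='1' (no match yet)
Bit 4: prefix='10' -> emit 'p', reset
Bit 5: prefix='0' (no match yet)

Answer: 1 g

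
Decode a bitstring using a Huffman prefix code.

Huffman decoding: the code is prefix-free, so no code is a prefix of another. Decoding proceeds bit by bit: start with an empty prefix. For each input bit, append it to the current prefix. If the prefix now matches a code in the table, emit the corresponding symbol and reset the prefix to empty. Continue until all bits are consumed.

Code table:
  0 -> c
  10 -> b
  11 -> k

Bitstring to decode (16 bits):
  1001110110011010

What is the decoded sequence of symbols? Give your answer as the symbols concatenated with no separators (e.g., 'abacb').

Bit 0: prefix='1' (no match yet)
Bit 1: prefix='10' -> emit 'b', reset
Bit 2: prefix='0' -> emit 'c', reset
Bit 3: prefix='1' (no match yet)
Bit 4: prefix='11' -> emit 'k', reset
Bit 5: prefix='1' (no match yet)
Bit 6: prefix='10' -> emit 'b', reset
Bit 7: prefix='1' (no match yet)
Bit 8: prefix='11' -> emit 'k', reset
Bit 9: prefix='0' -> emit 'c', reset
Bit 10: prefix='0' -> emit 'c', reset
Bit 11: prefix='1' (no match yet)
Bit 12: prefix='11' -> emit 'k', reset
Bit 13: prefix='0' -> emit 'c', reset
Bit 14: prefix='1' (no match yet)
Bit 15: prefix='10' -> emit 'b', reset

Answer: bckbkcckcb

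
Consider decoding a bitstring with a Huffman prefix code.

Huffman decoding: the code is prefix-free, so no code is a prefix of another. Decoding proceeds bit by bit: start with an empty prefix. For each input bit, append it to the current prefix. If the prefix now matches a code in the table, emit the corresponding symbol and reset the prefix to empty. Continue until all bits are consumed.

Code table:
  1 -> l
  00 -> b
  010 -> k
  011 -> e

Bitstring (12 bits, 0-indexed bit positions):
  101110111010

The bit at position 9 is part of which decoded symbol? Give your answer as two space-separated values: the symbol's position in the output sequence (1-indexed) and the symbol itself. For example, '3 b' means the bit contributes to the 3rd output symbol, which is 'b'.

Bit 0: prefix='1' -> emit 'l', reset
Bit 1: prefix='0' (no match yet)
Bit 2: prefix='01' (no match yet)
Bit 3: prefix='011' -> emit 'e', reset
Bit 4: prefix='1' -> emit 'l', reset
Bit 5: prefix='0' (no match yet)
Bit 6: prefix='01' (no match yet)
Bit 7: prefix='011' -> emit 'e', reset
Bit 8: prefix='1' -> emit 'l', reset
Bit 9: prefix='0' (no match yet)
Bit 10: prefix='01' (no match yet)
Bit 11: prefix='010' -> emit 'k', reset

Answer: 6 k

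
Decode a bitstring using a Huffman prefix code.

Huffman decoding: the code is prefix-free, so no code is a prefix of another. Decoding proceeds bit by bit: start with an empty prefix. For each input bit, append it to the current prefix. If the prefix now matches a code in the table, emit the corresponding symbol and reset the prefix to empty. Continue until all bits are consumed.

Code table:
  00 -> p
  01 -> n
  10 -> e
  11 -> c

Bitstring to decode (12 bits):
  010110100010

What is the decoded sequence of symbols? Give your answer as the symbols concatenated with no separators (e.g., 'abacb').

Bit 0: prefix='0' (no match yet)
Bit 1: prefix='01' -> emit 'n', reset
Bit 2: prefix='0' (no match yet)
Bit 3: prefix='01' -> emit 'n', reset
Bit 4: prefix='1' (no match yet)
Bit 5: prefix='10' -> emit 'e', reset
Bit 6: prefix='1' (no match yet)
Bit 7: prefix='10' -> emit 'e', reset
Bit 8: prefix='0' (no match yet)
Bit 9: prefix='00' -> emit 'p', reset
Bit 10: prefix='1' (no match yet)
Bit 11: prefix='10' -> emit 'e', reset

Answer: nneepe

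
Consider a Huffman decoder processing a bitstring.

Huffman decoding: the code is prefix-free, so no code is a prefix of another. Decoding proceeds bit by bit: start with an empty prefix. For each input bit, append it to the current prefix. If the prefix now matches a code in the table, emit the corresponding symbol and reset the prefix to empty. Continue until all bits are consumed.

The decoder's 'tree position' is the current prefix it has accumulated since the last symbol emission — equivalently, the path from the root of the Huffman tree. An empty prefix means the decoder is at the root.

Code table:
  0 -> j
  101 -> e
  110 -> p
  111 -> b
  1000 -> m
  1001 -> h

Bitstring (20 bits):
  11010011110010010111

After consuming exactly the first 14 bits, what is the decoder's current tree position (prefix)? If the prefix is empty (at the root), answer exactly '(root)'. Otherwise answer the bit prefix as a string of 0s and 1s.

Answer: 10

Derivation:
Bit 0: prefix='1' (no match yet)
Bit 1: prefix='11' (no match yet)
Bit 2: prefix='110' -> emit 'p', reset
Bit 3: prefix='1' (no match yet)
Bit 4: prefix='10' (no match yet)
Bit 5: prefix='100' (no match yet)
Bit 6: prefix='1001' -> emit 'h', reset
Bit 7: prefix='1' (no match yet)
Bit 8: prefix='11' (no match yet)
Bit 9: prefix='111' -> emit 'b', reset
Bit 10: prefix='0' -> emit 'j', reset
Bit 11: prefix='0' -> emit 'j', reset
Bit 12: prefix='1' (no match yet)
Bit 13: prefix='10' (no match yet)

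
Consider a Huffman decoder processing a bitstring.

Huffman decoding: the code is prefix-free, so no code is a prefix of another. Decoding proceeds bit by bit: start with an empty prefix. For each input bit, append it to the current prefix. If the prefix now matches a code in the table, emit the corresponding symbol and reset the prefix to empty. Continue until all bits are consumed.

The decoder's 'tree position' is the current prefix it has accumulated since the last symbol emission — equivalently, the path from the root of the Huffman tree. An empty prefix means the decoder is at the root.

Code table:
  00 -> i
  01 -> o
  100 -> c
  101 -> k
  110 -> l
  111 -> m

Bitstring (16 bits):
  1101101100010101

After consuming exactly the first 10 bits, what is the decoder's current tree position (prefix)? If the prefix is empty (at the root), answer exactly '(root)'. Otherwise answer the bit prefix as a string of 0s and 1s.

Answer: 0

Derivation:
Bit 0: prefix='1' (no match yet)
Bit 1: prefix='11' (no match yet)
Bit 2: prefix='110' -> emit 'l', reset
Bit 3: prefix='1' (no match yet)
Bit 4: prefix='11' (no match yet)
Bit 5: prefix='110' -> emit 'l', reset
Bit 6: prefix='1' (no match yet)
Bit 7: prefix='11' (no match yet)
Bit 8: prefix='110' -> emit 'l', reset
Bit 9: prefix='0' (no match yet)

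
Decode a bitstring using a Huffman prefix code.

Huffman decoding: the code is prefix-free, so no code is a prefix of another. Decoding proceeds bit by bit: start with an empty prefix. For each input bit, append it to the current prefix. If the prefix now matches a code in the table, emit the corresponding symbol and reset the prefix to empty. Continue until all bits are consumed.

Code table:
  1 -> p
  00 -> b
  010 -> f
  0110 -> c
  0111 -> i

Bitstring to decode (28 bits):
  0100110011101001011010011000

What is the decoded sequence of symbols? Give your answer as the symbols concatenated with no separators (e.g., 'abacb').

Answer: fciffppfcb

Derivation:
Bit 0: prefix='0' (no match yet)
Bit 1: prefix='01' (no match yet)
Bit 2: prefix='010' -> emit 'f', reset
Bit 3: prefix='0' (no match yet)
Bit 4: prefix='01' (no match yet)
Bit 5: prefix='011' (no match yet)
Bit 6: prefix='0110' -> emit 'c', reset
Bit 7: prefix='0' (no match yet)
Bit 8: prefix='01' (no match yet)
Bit 9: prefix='011' (no match yet)
Bit 10: prefix='0111' -> emit 'i', reset
Bit 11: prefix='0' (no match yet)
Bit 12: prefix='01' (no match yet)
Bit 13: prefix='010' -> emit 'f', reset
Bit 14: prefix='0' (no match yet)
Bit 15: prefix='01' (no match yet)
Bit 16: prefix='010' -> emit 'f', reset
Bit 17: prefix='1' -> emit 'p', reset
Bit 18: prefix='1' -> emit 'p', reset
Bit 19: prefix='0' (no match yet)
Bit 20: prefix='01' (no match yet)
Bit 21: prefix='010' -> emit 'f', reset
Bit 22: prefix='0' (no match yet)
Bit 23: prefix='01' (no match yet)
Bit 24: prefix='011' (no match yet)
Bit 25: prefix='0110' -> emit 'c', reset
Bit 26: prefix='0' (no match yet)
Bit 27: prefix='00' -> emit 'b', reset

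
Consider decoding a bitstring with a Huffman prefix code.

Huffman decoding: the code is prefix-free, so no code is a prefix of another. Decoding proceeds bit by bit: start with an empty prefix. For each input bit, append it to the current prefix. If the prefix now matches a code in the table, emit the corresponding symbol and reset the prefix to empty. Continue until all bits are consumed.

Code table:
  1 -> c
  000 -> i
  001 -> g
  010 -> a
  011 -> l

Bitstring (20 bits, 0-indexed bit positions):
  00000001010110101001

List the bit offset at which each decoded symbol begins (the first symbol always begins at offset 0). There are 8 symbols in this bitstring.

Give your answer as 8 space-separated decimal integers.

Answer: 0 3 6 9 10 13 16 17

Derivation:
Bit 0: prefix='0' (no match yet)
Bit 1: prefix='00' (no match yet)
Bit 2: prefix='000' -> emit 'i', reset
Bit 3: prefix='0' (no match yet)
Bit 4: prefix='00' (no match yet)
Bit 5: prefix='000' -> emit 'i', reset
Bit 6: prefix='0' (no match yet)
Bit 7: prefix='01' (no match yet)
Bit 8: prefix='010' -> emit 'a', reset
Bit 9: prefix='1' -> emit 'c', reset
Bit 10: prefix='0' (no match yet)
Bit 11: prefix='01' (no match yet)
Bit 12: prefix='011' -> emit 'l', reset
Bit 13: prefix='0' (no match yet)
Bit 14: prefix='01' (no match yet)
Bit 15: prefix='010' -> emit 'a', reset
Bit 16: prefix='1' -> emit 'c', reset
Bit 17: prefix='0' (no match yet)
Bit 18: prefix='00' (no match yet)
Bit 19: prefix='001' -> emit 'g', reset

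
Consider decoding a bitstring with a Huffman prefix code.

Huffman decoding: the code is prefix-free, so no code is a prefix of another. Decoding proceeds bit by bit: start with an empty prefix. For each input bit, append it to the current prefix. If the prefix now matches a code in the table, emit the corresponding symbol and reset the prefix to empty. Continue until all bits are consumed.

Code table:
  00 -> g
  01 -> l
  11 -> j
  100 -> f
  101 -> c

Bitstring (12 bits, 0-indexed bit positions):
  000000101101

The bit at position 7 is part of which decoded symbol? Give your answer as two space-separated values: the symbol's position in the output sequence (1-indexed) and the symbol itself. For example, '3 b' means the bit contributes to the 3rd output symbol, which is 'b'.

Answer: 4 c

Derivation:
Bit 0: prefix='0' (no match yet)
Bit 1: prefix='00' -> emit 'g', reset
Bit 2: prefix='0' (no match yet)
Bit 3: prefix='00' -> emit 'g', reset
Bit 4: prefix='0' (no match yet)
Bit 5: prefix='00' -> emit 'g', reset
Bit 6: prefix='1' (no match yet)
Bit 7: prefix='10' (no match yet)
Bit 8: prefix='101' -> emit 'c', reset
Bit 9: prefix='1' (no match yet)
Bit 10: prefix='10' (no match yet)
Bit 11: prefix='101' -> emit 'c', reset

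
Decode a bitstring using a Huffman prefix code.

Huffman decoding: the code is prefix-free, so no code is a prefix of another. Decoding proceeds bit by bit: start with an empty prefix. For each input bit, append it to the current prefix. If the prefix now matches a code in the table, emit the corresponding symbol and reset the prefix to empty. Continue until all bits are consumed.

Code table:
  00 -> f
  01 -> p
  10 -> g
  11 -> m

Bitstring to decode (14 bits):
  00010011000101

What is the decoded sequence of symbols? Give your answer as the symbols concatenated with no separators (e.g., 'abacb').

Answer: fpfmfpp

Derivation:
Bit 0: prefix='0' (no match yet)
Bit 1: prefix='00' -> emit 'f', reset
Bit 2: prefix='0' (no match yet)
Bit 3: prefix='01' -> emit 'p', reset
Bit 4: prefix='0' (no match yet)
Bit 5: prefix='00' -> emit 'f', reset
Bit 6: prefix='1' (no match yet)
Bit 7: prefix='11' -> emit 'm', reset
Bit 8: prefix='0' (no match yet)
Bit 9: prefix='00' -> emit 'f', reset
Bit 10: prefix='0' (no match yet)
Bit 11: prefix='01' -> emit 'p', reset
Bit 12: prefix='0' (no match yet)
Bit 13: prefix='01' -> emit 'p', reset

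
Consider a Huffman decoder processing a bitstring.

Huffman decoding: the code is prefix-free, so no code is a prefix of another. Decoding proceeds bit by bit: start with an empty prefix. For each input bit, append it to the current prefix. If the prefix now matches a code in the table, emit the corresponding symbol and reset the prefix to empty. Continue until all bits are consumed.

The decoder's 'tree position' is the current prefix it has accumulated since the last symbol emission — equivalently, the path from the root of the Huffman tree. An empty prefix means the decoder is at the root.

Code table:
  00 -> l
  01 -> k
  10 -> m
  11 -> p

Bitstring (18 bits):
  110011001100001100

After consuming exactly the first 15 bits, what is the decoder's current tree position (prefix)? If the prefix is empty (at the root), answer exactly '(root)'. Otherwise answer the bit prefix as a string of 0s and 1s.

Bit 0: prefix='1' (no match yet)
Bit 1: prefix='11' -> emit 'p', reset
Bit 2: prefix='0' (no match yet)
Bit 3: prefix='00' -> emit 'l', reset
Bit 4: prefix='1' (no match yet)
Bit 5: prefix='11' -> emit 'p', reset
Bit 6: prefix='0' (no match yet)
Bit 7: prefix='00' -> emit 'l', reset
Bit 8: prefix='1' (no match yet)
Bit 9: prefix='11' -> emit 'p', reset
Bit 10: prefix='0' (no match yet)
Bit 11: prefix='00' -> emit 'l', reset
Bit 12: prefix='0' (no match yet)
Bit 13: prefix='00' -> emit 'l', reset
Bit 14: prefix='1' (no match yet)

Answer: 1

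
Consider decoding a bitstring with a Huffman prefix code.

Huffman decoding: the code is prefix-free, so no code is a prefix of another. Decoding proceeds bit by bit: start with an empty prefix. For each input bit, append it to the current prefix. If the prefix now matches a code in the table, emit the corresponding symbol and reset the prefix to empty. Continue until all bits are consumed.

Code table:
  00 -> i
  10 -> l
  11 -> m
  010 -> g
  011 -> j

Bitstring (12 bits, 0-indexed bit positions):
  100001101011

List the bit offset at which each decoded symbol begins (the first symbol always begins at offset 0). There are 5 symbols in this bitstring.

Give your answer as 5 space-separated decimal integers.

Bit 0: prefix='1' (no match yet)
Bit 1: prefix='10' -> emit 'l', reset
Bit 2: prefix='0' (no match yet)
Bit 3: prefix='00' -> emit 'i', reset
Bit 4: prefix='0' (no match yet)
Bit 5: prefix='01' (no match yet)
Bit 6: prefix='011' -> emit 'j', reset
Bit 7: prefix='0' (no match yet)
Bit 8: prefix='01' (no match yet)
Bit 9: prefix='010' -> emit 'g', reset
Bit 10: prefix='1' (no match yet)
Bit 11: prefix='11' -> emit 'm', reset

Answer: 0 2 4 7 10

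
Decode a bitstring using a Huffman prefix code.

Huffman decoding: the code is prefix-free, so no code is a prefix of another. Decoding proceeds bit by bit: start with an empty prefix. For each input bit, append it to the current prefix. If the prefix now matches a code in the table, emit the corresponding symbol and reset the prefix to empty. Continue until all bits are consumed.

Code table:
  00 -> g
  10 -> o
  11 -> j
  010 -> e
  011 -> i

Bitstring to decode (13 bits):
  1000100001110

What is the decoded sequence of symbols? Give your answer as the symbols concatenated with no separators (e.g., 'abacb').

Bit 0: prefix='1' (no match yet)
Bit 1: prefix='10' -> emit 'o', reset
Bit 2: prefix='0' (no match yet)
Bit 3: prefix='00' -> emit 'g', reset
Bit 4: prefix='1' (no match yet)
Bit 5: prefix='10' -> emit 'o', reset
Bit 6: prefix='0' (no match yet)
Bit 7: prefix='00' -> emit 'g', reset
Bit 8: prefix='0' (no match yet)
Bit 9: prefix='01' (no match yet)
Bit 10: prefix='011' -> emit 'i', reset
Bit 11: prefix='1' (no match yet)
Bit 12: prefix='10' -> emit 'o', reset

Answer: ogogio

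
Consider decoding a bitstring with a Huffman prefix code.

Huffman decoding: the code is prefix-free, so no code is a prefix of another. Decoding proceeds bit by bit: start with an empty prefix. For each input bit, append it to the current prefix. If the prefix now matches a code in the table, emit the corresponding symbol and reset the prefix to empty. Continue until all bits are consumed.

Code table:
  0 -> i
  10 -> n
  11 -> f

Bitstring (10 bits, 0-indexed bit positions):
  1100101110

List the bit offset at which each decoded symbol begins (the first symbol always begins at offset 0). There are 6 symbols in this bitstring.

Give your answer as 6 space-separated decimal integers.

Answer: 0 2 3 4 6 8

Derivation:
Bit 0: prefix='1' (no match yet)
Bit 1: prefix='11' -> emit 'f', reset
Bit 2: prefix='0' -> emit 'i', reset
Bit 3: prefix='0' -> emit 'i', reset
Bit 4: prefix='1' (no match yet)
Bit 5: prefix='10' -> emit 'n', reset
Bit 6: prefix='1' (no match yet)
Bit 7: prefix='11' -> emit 'f', reset
Bit 8: prefix='1' (no match yet)
Bit 9: prefix='10' -> emit 'n', reset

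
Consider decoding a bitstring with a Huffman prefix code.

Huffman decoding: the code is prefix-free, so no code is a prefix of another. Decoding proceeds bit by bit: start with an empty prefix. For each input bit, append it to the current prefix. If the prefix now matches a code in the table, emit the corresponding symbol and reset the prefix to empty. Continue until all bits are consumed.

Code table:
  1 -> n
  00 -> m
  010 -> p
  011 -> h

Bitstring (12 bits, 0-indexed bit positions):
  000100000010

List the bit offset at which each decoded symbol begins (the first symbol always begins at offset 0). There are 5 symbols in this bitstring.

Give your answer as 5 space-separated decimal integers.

Bit 0: prefix='0' (no match yet)
Bit 1: prefix='00' -> emit 'm', reset
Bit 2: prefix='0' (no match yet)
Bit 3: prefix='01' (no match yet)
Bit 4: prefix='010' -> emit 'p', reset
Bit 5: prefix='0' (no match yet)
Bit 6: prefix='00' -> emit 'm', reset
Bit 7: prefix='0' (no match yet)
Bit 8: prefix='00' -> emit 'm', reset
Bit 9: prefix='0' (no match yet)
Bit 10: prefix='01' (no match yet)
Bit 11: prefix='010' -> emit 'p', reset

Answer: 0 2 5 7 9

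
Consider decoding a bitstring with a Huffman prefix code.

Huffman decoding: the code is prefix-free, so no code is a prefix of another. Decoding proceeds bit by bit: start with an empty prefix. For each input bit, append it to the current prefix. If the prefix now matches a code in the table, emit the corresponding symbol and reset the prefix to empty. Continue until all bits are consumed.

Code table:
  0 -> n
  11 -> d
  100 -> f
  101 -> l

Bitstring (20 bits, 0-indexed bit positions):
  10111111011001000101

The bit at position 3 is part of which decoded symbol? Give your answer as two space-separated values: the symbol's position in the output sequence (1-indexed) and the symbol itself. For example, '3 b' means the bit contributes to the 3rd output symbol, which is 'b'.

Bit 0: prefix='1' (no match yet)
Bit 1: prefix='10' (no match yet)
Bit 2: prefix='101' -> emit 'l', reset
Bit 3: prefix='1' (no match yet)
Bit 4: prefix='11' -> emit 'd', reset
Bit 5: prefix='1' (no match yet)
Bit 6: prefix='11' -> emit 'd', reset
Bit 7: prefix='1' (no match yet)

Answer: 2 d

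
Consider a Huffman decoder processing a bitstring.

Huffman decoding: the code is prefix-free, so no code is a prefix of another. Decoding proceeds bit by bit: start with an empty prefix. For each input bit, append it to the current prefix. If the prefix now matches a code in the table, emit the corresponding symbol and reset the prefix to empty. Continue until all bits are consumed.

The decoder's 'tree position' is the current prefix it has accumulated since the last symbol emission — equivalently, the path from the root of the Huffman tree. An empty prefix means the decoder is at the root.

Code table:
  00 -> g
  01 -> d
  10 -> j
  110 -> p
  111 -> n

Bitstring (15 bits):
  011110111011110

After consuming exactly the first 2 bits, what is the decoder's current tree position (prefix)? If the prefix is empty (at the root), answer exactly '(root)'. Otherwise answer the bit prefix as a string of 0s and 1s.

Answer: (root)

Derivation:
Bit 0: prefix='0' (no match yet)
Bit 1: prefix='01' -> emit 'd', reset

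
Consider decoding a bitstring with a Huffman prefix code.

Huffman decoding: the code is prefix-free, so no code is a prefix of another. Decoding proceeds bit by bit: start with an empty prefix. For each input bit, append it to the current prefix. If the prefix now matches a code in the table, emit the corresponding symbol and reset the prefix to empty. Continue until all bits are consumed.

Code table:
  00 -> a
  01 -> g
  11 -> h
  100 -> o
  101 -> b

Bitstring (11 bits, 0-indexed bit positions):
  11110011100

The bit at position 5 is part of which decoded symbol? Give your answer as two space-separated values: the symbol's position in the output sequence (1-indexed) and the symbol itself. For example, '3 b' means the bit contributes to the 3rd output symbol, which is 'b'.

Answer: 3 a

Derivation:
Bit 0: prefix='1' (no match yet)
Bit 1: prefix='11' -> emit 'h', reset
Bit 2: prefix='1' (no match yet)
Bit 3: prefix='11' -> emit 'h', reset
Bit 4: prefix='0' (no match yet)
Bit 5: prefix='00' -> emit 'a', reset
Bit 6: prefix='1' (no match yet)
Bit 7: prefix='11' -> emit 'h', reset
Bit 8: prefix='1' (no match yet)
Bit 9: prefix='10' (no match yet)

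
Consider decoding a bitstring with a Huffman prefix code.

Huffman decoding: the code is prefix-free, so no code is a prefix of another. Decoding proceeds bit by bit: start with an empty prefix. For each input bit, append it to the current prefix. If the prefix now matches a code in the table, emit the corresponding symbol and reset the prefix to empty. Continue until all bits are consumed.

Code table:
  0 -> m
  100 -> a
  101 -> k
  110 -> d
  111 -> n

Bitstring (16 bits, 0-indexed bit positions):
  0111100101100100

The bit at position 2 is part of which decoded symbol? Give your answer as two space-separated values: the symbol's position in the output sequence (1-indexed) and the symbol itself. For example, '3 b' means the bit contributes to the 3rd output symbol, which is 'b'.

Bit 0: prefix='0' -> emit 'm', reset
Bit 1: prefix='1' (no match yet)
Bit 2: prefix='11' (no match yet)
Bit 3: prefix='111' -> emit 'n', reset
Bit 4: prefix='1' (no match yet)
Bit 5: prefix='10' (no match yet)
Bit 6: prefix='100' -> emit 'a', reset

Answer: 2 n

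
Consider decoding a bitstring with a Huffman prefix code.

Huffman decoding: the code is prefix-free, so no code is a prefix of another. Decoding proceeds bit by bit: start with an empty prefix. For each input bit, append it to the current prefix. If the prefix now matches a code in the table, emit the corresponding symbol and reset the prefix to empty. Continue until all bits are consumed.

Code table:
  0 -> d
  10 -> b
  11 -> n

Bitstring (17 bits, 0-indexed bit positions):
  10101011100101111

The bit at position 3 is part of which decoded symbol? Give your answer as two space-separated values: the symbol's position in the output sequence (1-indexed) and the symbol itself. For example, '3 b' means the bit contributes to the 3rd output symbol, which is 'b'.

Answer: 2 b

Derivation:
Bit 0: prefix='1' (no match yet)
Bit 1: prefix='10' -> emit 'b', reset
Bit 2: prefix='1' (no match yet)
Bit 3: prefix='10' -> emit 'b', reset
Bit 4: prefix='1' (no match yet)
Bit 5: prefix='10' -> emit 'b', reset
Bit 6: prefix='1' (no match yet)
Bit 7: prefix='11' -> emit 'n', reset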